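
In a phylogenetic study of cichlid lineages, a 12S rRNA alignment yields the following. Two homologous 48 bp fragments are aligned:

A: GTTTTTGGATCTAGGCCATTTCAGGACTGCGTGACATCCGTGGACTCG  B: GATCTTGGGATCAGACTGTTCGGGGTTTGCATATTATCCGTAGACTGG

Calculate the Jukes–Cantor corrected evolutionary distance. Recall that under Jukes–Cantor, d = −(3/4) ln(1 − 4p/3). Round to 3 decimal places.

The sequences differ at 20 of 48 sites, so p = 20/48 ≈ 0.416667.
d = −(3/4) ln(1 − 4p/3) = −0.75 ln(1 − 0.555556) = −0.75 ln(0.444444)
  = −0.75 × (-0.810931) = 0.608198 substitutions/site.

0.608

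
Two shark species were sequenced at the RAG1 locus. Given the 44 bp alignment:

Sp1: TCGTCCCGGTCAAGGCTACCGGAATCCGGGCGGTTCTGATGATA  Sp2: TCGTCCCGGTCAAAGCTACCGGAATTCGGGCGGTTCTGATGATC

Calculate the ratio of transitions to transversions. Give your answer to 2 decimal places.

2.00

Transitions are A↔G and C↔T; transversions are all other mismatches.
Transitions: 2. Transversions: 1.
R = 2/1 = 2.00.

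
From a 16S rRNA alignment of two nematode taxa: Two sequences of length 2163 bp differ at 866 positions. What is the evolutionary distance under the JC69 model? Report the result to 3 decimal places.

p = 866/2163 ≈ 0.40037.
d = −(3/4) ln(1 − 4p/3) = −0.75 ln(1 − 0.533827) = −0.75 ln(0.466173)
  = −0.75 × (-0.763198) = 0.572399 substitutions/site.

0.572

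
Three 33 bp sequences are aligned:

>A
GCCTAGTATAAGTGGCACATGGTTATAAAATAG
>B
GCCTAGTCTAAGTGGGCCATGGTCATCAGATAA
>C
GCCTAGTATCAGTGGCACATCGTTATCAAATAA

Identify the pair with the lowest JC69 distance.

A–B: 7/33 differ, p = 0.212, d = 0.249.
A–C: 4/33 differ, p = 0.121, d = 0.132.
B–C: 7/33 differ, p = 0.212, d = 0.249.
The smallest distance is between A and C.

A and C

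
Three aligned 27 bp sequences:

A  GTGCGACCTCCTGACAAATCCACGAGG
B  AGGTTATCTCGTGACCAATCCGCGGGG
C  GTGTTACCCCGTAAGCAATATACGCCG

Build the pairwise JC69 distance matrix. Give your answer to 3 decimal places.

A–B: 9/27 sites differ → p ≈ 0.333333, d = −0.75 ln(1 − 0.444444) = 0.440839 ≈ 0.441.
A–C: 11/27 sites differ → p ≈ 0.407407, d = −0.75 ln(1 − 0.543209) = 0.587647 ≈ 0.588.
B–C: 11/27 sites differ → p ≈ 0.407407, d = −0.75 ln(1 − 0.543209) = 0.587647 ≈ 0.588.

d(A,B) = 0.441, d(A,C) = 0.588, d(B,C) = 0.588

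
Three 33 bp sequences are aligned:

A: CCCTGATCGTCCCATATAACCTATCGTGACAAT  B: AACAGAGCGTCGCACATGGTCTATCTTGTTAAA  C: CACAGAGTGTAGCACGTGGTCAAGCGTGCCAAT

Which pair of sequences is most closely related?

B and C

A–B: 13/33 differ, p = 0.394, d = 0.559.
A–C: 14/33 differ, p = 0.424, d = 0.625.
B–C: 10/33 differ, p = 0.303, d = 0.388.
The smallest distance is between B and C.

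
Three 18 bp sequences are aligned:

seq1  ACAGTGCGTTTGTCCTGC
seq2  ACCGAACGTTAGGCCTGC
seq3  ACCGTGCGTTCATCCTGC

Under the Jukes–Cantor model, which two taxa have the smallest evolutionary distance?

seq1 and seq3

seq1–seq2: 5/18 differ, p = 0.278, d = 0.347.
seq1–seq3: 3/18 differ, p = 0.167, d = 0.188.
seq2–seq3: 5/18 differ, p = 0.278, d = 0.347.
The smallest distance is between seq1 and seq3.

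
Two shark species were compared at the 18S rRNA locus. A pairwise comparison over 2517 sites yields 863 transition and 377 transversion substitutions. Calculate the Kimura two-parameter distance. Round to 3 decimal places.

P = 863/2517 ≈ 0.342868 and Q = 377/2517 ≈ 0.149781.
Under the Kimura two-parameter model, d = −½ ln(1 − 2P − Q) − ¼ ln(1 − 2Q).
1 − 2P − Q = 0.164483, giving −½ ln(0.164483) = 0.902474.
1 − 2Q = 0.700438, giving −¼ ln(0.700438) = 0.089012.
d = 0.902474 + 0.089012 = 0.991486.

0.991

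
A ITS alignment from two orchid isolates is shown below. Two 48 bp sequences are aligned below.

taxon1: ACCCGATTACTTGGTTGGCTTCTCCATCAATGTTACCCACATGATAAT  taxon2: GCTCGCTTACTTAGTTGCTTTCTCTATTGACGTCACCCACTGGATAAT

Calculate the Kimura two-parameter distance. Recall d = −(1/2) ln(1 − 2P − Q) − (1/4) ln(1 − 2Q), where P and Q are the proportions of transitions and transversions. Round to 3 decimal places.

0.352

Of 48 sites, 9 differences are transitions and 4 are transversions, so P = 9/48 = 0.1875 and Q = 4/48 ≈ 0.083333.
Under the Kimura two-parameter model, d = −½ ln(1 − 2P − Q) − ¼ ln(1 − 2Q).
1 − 2P − Q = 0.541667, giving −½ ln(0.541667) = 0.306552.
1 − 2Q = 0.833334, giving −¼ ln(0.833334) = 0.045580.
d = 0.306552 + 0.045580 = 0.352132.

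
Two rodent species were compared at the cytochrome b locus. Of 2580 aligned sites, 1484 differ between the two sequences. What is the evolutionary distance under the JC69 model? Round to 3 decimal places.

p = 1484/2580 ≈ 0.575194.
d = −(3/4) ln(1 − 4p/3) = −0.75 ln(1 − 0.766925) = −0.75 ln(0.233075)
  = −0.75 × (-1.456395) = 1.092296 substitutions/site.

1.092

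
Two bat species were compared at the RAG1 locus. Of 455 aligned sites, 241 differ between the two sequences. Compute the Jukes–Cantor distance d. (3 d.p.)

0.919

p = 241/455 ≈ 0.52967.
d = −(3/4) ln(1 − 4p/3) = −0.75 ln(1 − 0.706227) = −0.75 ln(0.293773)
  = −0.75 × (-1.224948) = 0.918711 substitutions/site.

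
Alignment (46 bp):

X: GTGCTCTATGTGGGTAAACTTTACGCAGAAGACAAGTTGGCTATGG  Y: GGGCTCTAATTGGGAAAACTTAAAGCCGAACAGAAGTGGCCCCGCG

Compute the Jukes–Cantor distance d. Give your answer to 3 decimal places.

The sequences differ at 15 of 46 sites, so p = 15/46 ≈ 0.326087.
d = −(3/4) ln(1 − 4p/3) = −0.75 ln(1 − 0.434783) = −0.75 ln(0.565217)
  = −0.75 × (-0.570546) = 0.427910 substitutions/site.

0.428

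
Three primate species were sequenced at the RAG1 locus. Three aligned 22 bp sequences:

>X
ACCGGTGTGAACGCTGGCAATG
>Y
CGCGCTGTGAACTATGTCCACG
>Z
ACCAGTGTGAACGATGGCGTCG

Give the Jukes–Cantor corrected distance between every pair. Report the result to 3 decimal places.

d(X,Y) = 0.497, d(X,Z) = 0.271, d(Y,Z) = 0.497

X–Y: 8/22 sites differ → p ≈ 0.363636, d = −0.75 ln(1 − 0.484848) = 0.497470 ≈ 0.497.
X–Z: 5/22 sites differ → p ≈ 0.227273, d = −0.75 ln(1 − 0.303031) = 0.270761 ≈ 0.271.
Y–Z: 8/22 sites differ → p ≈ 0.363636, d = −0.75 ln(1 − 0.484848) = 0.497470 ≈ 0.497.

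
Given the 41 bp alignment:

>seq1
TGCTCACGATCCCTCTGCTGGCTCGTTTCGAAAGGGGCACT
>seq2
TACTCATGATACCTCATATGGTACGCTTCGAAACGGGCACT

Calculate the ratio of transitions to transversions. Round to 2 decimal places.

0.67

Transitions are A↔G and C↔T; transversions are all other mismatches.
Transitions: 4. Transversions: 6.
R = 4/6 = 0.666666… ≈ 0.67 (to 2 d.p.).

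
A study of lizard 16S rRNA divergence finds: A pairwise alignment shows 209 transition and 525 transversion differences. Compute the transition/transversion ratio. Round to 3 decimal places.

R = 209/525 = 0.398095… ≈ 0.398 (to 3 d.p.).

0.398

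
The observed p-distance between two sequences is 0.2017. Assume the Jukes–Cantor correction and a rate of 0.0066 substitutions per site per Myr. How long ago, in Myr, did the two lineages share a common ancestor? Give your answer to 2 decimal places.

17.80

d = −(3/4) ln(1 − 4p/3) = −0.75 ln(1 − 0.268933) = −0.75 ln(0.731067)
  = −0.75 × (-0.313250) = 0.234938 substitutions/site.
Under a molecular clock d = 2μt, so t = d/(2μ) = 0.234938 / (2 × 0.0066) = 17.80 Myr.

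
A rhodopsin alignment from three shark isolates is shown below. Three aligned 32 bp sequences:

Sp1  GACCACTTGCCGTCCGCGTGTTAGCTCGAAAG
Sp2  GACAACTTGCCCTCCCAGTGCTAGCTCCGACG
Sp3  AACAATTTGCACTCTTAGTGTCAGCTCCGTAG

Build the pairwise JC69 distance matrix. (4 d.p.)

Sp1–Sp2: 8/32 sites differ → p = 0.25, d = −0.75 ln(1 − 0.333333) = 0.304098 ≈ 0.3041.
Sp1–Sp3: 12/32 sites differ → p = 0.375, d = −0.75 ln(1 − 0.5) = 0.519860 ≈ 0.5199.
Sp2–Sp3: 9/32 sites differ → p = 0.28125, d = −0.75 ln(1 − 0.375) = 0.352503 ≈ 0.3525.

d(Sp1,Sp2) = 0.3041, d(Sp1,Sp3) = 0.5199, d(Sp2,Sp3) = 0.3525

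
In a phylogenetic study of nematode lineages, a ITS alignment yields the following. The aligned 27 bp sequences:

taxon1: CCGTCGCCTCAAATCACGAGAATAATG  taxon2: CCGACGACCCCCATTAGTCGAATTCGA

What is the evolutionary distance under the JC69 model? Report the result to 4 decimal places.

0.7704

The sequences differ at 13 of 27 sites, so p = 13/27 ≈ 0.481481.
d = −(3/4) ln(1 − 4p/3) = −0.75 ln(1 − 0.641975) = −0.75 ln(0.358025)
  = −0.75 × (-1.027152) = 0.770364 substitutions/site.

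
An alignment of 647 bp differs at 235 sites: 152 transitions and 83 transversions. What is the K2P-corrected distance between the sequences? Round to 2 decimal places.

0.53

P = 152/647 ≈ 0.23493 and Q = 83/647 ≈ 0.128284.
Under the Kimura two-parameter model, d = −½ ln(1 − 2P − Q) − ¼ ln(1 − 2Q).
1 − 2P − Q = 0.401856, giving −½ ln(0.401856) = 0.455831.
1 − 2Q = 0.743432, giving −¼ ln(0.743432) = 0.074119.
d = 0.455831 + 0.074119 = 0.529950.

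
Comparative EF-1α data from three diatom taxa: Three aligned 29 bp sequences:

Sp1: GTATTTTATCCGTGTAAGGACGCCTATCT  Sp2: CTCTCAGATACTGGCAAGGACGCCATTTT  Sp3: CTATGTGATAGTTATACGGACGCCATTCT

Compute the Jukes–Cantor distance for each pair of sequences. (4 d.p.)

Sp1–Sp2: 12/29 sites differ → p ≈ 0.413793, d = −0.75 ln(1 − 0.551724) = 0.601760 ≈ 0.6018.
Sp1–Sp3: 10/29 sites differ → p ≈ 0.344828, d = −0.75 ln(1 − 0.459771) = 0.461822 ≈ 0.4618.
Sp2–Sp3: 9/29 sites differ → p ≈ 0.310345, d = −0.75 ln(1 − 0.413793) = 0.400562 ≈ 0.4006.

d(Sp1,Sp2) = 0.6018, d(Sp1,Sp3) = 0.4618, d(Sp2,Sp3) = 0.4006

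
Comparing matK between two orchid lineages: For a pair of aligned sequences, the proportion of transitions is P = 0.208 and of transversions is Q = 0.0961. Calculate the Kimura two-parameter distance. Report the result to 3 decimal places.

0.412

Under the Kimura two-parameter model, d = −½ ln(1 − 2P − Q) − ¼ ln(1 − 2Q).
1 − 2P − Q = 0.4879, giving −½ ln(0.4879) = 0.358822.
1 − 2Q = 0.8078, giving −¼ ln(0.8078) = 0.053360.
d = 0.358822 + 0.053360 = 0.412182.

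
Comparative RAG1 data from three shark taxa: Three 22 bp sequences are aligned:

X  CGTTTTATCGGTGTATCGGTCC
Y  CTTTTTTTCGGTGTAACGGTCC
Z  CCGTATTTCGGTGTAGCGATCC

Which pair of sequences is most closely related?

X–Y: 3/22 differ, p = 0.136, d = 0.151.
X–Z: 6/22 differ, p = 0.273, d = 0.339.
Y–Z: 5/22 differ, p = 0.227, d = 0.271.
The smallest distance is between X and Y.

X and Y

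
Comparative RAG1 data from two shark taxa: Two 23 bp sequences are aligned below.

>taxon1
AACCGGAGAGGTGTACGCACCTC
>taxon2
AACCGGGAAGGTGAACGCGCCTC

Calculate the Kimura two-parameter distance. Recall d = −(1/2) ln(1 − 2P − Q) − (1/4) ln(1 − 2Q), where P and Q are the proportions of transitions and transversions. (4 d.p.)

0.2042

Of 23 sites, 3 differences are transitions and 1 are transversions, so P = 3/23 ≈ 0.130435 and Q = 1/23 ≈ 0.043478.
Under the Kimura two-parameter model, d = −½ ln(1 − 2P − Q) − ¼ ln(1 − 2Q).
1 − 2P − Q = 0.695652, giving −½ ln(0.695652) = 0.181453.
1 − 2Q = 0.913044, giving −¼ ln(0.913044) = 0.022743.
d = 0.181453 + 0.022743 = 0.204196.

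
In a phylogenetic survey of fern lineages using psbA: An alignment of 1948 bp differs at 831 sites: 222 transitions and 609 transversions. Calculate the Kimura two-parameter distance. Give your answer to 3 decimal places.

0.634

P = 222/1948 ≈ 0.113963 and Q = 609/1948 ≈ 0.312628.
Under the Kimura two-parameter model, d = −½ ln(1 − 2P − Q) − ¼ ln(1 − 2Q).
1 − 2P − Q = 0.459446, giving −½ ln(0.459446) = 0.388867.
1 − 2Q = 0.374744, giving −¼ ln(0.374744) = 0.245378.
d = 0.388867 + 0.245378 = 0.634245.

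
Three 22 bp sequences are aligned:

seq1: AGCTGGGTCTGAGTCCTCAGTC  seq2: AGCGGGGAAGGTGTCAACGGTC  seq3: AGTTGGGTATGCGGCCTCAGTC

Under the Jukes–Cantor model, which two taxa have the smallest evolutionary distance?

seq1 and seq3

seq1–seq2: 8/22 differ, p = 0.364, d = 0.497.
seq1–seq3: 4/22 differ, p = 0.182, d = 0.208.
seq2–seq3: 9/22 differ, p = 0.409, d = 0.591.
The smallest distance is between seq1 and seq3.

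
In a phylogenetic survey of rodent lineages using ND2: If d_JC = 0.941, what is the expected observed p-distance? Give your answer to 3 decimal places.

0.536

p = (3/4)(1 − e^(−4d/3)) = 0.75 × (1 − e^(-1.254667)) = 0.75 × (1 − 0.285171) = 0.536122.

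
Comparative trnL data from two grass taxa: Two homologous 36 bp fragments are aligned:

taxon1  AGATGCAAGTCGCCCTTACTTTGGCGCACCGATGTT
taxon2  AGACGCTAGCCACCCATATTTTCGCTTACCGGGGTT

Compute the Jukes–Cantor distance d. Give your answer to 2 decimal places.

0.39

The sequences differ at 11 of 36 sites, so p = 11/36 ≈ 0.305556.
d = −(3/4) ln(1 − 4p/3) = −0.75 ln(1 − 0.407408) = −0.75 ln(0.592592)
  = −0.75 × (-0.523249) = 0.392437 substitutions/site.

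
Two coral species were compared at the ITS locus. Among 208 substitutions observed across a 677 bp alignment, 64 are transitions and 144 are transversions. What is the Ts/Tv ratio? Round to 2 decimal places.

0.44

R = 64/144 = 0.444444… ≈ 0.44 (to 2 d.p.).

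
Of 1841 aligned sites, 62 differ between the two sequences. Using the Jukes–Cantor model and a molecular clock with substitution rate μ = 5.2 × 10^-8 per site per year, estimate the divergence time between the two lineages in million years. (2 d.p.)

0.33

p = 62/1841 ≈ 0.033677.
d = −(3/4) ln(1 − 4p/3) = −0.75 ln(1 − 0.044903) = −0.75 ln(0.955097)
  = −0.75 × (-0.045942) = 0.034457 substitutions/site.
Under a molecular clock d = 2μt, so t = d/(2μ) = 0.034457 / (2 × 5.2 × 10^-8) = 0.33 million years.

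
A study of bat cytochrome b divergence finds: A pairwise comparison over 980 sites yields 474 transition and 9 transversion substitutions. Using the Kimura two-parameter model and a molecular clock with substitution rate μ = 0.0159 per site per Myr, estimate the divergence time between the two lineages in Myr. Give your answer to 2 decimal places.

59.14

P = 474/980 ≈ 0.483673 and Q = 9/980 ≈ 0.009184.
Under the Kimura two-parameter model, d = −½ ln(1 − 2P − Q) − ¼ ln(1 − 2Q).
1 − 2P − Q = 0.02347, giving −½ ln(0.02347) = 1.876016.
1 − 2Q = 0.981632, giving −¼ ln(0.981632) = 0.004635.
d = 1.876016 + 0.004635 = 1.880651.
Under a molecular clock d = 2μt, so t = d/(2μ) = 1.880651 / (2 × 0.0159) = 59.14 Myr.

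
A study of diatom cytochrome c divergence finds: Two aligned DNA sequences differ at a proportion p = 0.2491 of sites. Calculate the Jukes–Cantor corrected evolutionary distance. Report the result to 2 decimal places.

d = −(3/4) ln(1 − 4p/3) = −0.75 ln(1 − 0.332133) = −0.75 ln(0.667867)
  = −0.75 × (-0.403666) = 0.302750 substitutions/site.

0.30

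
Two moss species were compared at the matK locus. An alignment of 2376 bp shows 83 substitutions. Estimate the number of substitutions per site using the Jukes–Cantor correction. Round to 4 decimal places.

0.0358

p = 83/2376 ≈ 0.034933.
d = −(3/4) ln(1 − 4p/3) = −0.75 ln(1 − 0.046577) = −0.75 ln(0.953423)
  = −0.75 × (-0.047697) = 0.035773 substitutions/site.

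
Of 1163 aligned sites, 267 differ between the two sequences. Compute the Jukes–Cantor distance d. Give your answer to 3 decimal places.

p = 267/1163 ≈ 0.229579.
d = −(3/4) ln(1 − 4p/3) = −0.75 ln(1 − 0.306105) = −0.75 ln(0.693895)
  = −0.75 × (-0.365435) = 0.274076 substitutions/site.

0.274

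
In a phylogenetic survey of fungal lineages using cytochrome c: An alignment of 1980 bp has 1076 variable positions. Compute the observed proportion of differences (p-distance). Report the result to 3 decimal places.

0.543

p = 1076/1980 = 0.543434… ≈ 0.543 (to 3 d.p.).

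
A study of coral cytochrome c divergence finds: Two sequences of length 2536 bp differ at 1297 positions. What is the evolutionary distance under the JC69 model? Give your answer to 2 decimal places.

p = 1297/2536 ≈ 0.511435.
d = −(3/4) ln(1 − 4p/3) = −0.75 ln(1 − 0.681913) = −0.75 ln(0.318087)
  = −0.75 × (-1.145430) = 0.859073 substitutions/site.

0.86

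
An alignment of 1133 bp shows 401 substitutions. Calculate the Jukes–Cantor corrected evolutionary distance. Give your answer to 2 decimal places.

p = 401/1133 ≈ 0.353928.
d = −(3/4) ln(1 − 4p/3) = −0.75 ln(1 − 0.471904) = −0.75 ln(0.528096)
  = −0.75 × (-0.638477) = 0.478858 substitutions/site.

0.48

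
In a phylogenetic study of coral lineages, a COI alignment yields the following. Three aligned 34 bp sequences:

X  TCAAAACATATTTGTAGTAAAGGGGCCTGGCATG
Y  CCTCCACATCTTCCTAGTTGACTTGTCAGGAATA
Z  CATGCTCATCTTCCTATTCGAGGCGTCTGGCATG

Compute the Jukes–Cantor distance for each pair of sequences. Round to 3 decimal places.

d(X,Y) = 0.741, d(X,Z) = 0.597, d(Y,Z) = 0.423

X–Y: 16/34 sites differ → p ≈ 0.470588, d = −0.75 ln(1 − 0.627451) = 0.740540 ≈ 0.741.
X–Z: 14/34 sites differ → p ≈ 0.411765, d = −0.75 ln(1 − 0.54902) = 0.597249 ≈ 0.597.
Y–Z: 11/34 sites differ → p ≈ 0.323529, d = −0.75 ln(1 − 0.431372) = 0.423397 ≈ 0.423.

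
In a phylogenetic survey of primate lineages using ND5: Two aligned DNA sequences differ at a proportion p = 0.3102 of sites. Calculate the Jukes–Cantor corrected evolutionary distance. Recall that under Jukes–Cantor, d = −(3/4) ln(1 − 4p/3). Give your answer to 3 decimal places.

d = −(3/4) ln(1 − 4p/3) = −0.75 ln(1 − 0.4136) = −0.75 ln(0.5864)
  = −0.75 × (-0.533753) = 0.400315 substitutions/site.

0.400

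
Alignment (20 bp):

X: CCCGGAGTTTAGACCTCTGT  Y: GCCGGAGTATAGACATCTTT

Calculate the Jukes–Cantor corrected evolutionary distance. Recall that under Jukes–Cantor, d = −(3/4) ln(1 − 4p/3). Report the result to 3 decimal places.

The sequences differ at 4 of 20 sites (1, 9, 15, 19), so p = 4/20 = 0.2.
d = −(3/4) ln(1 − 4p/3) = −0.75 ln(1 − 0.266667) = −0.75 ln(0.733333)
  = −0.75 × (-0.310155) = 0.232616 substitutions/site.

0.233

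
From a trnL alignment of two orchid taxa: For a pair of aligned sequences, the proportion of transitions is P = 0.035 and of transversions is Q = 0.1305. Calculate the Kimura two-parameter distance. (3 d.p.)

0.187

Under the Kimura two-parameter model, d = −½ ln(1 − 2P − Q) − ¼ ln(1 − 2Q).
1 − 2P − Q = 0.7995, giving −½ ln(0.7995) = 0.111884.
1 − 2Q = 0.739, giving −¼ ln(0.739) = 0.075614.
d = 0.111884 + 0.075614 = 0.187498.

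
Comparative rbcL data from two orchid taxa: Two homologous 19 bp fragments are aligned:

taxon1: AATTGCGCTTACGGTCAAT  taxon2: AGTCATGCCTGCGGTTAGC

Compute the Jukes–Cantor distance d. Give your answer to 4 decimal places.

The sequences differ at 9 of 19 sites (2, 4, 5, 6, 9, 11, 16, 18, 19), so p = 9/19 ≈ 0.473684.
d = −(3/4) ln(1 − 4p/3) = −0.75 ln(1 − 0.631579) = −0.75 ln(0.368421)
  = −0.75 × (-0.998529) = 0.748897 substitutions/site.

0.7489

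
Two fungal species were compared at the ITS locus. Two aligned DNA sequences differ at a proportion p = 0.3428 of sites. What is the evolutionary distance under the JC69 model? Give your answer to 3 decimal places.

0.458

d = −(3/4) ln(1 − 4p/3) = −0.75 ln(1 − 0.457067) = −0.75 ln(0.542933)
  = −0.75 × (-0.610769) = 0.458077 substitutions/site.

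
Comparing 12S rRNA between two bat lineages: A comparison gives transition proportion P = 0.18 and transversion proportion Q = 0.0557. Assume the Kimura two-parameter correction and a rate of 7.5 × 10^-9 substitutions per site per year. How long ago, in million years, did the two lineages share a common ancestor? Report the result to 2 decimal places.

Under the Kimura two-parameter model, d = −½ ln(1 − 2P − Q) − ¼ ln(1 − 2Q).
1 − 2P − Q = 0.5843, giving −½ ln(0.5843) = 0.268670.
1 − 2Q = 0.8886, giving −¼ ln(0.8886) = 0.029527.
d = 0.268670 + 0.029527 = 0.298197.
Under a molecular clock d = 2μt, so t = d/(2μ) = 0.298197 / (2 × 7.5 × 10^-9) = 19.88 million years.

19.88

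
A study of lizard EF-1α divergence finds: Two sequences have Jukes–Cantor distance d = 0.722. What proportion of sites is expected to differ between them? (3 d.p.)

0.464

p = (3/4)(1 − e^(−4d/3)) = 0.75 × (1 − e^(-0.962667)) = 0.75 × (1 − 0.381873) = 0.463595.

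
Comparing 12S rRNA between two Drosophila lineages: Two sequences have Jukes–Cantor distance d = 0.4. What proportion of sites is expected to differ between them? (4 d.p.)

p = (3/4)(1 − e^(−4d/3)) = 0.75 × (1 − e^(-0.533333)) = 0.75 × (1 − 0.586646) = 0.310016.

0.3100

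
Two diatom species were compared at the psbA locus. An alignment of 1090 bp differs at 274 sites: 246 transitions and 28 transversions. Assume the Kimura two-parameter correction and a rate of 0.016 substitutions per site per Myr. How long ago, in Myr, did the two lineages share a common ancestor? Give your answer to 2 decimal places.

P = 246/1090 ≈ 0.225688 and Q = 28/1090 ≈ 0.025688.
Under the Kimura two-parameter model, d = −½ ln(1 − 2P − Q) − ¼ ln(1 − 2Q).
1 − 2P − Q = 0.522936, giving −½ ln(0.522936) = 0.324148.
1 − 2Q = 0.948624, giving −¼ ln(0.948624) = 0.013186.
d = 0.324148 + 0.013186 = 0.337334.
Under a molecular clock d = 2μt, so t = d/(2μ) = 0.337334 / (2 × 0.016) = 10.54 Myr.

10.54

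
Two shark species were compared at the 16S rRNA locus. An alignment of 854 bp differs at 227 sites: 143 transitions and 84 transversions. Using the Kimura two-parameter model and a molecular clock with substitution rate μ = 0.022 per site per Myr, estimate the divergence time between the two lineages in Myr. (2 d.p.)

7.70

P = 143/854 ≈ 0.167447 and Q = 84/854 ≈ 0.098361.
Under the Kimura two-parameter model, d = −½ ln(1 − 2P − Q) − ¼ ln(1 − 2Q).
1 − 2P − Q = 0.566745, giving −½ ln(0.566745) = 0.283923.
1 − 2Q = 0.803278, giving −¼ ln(0.803278) = 0.054764.
d = 0.283923 + 0.054764 = 0.338687.
Under a molecular clock d = 2μt, so t = d/(2μ) = 0.338687 / (2 × 0.022) = 7.70 Myr.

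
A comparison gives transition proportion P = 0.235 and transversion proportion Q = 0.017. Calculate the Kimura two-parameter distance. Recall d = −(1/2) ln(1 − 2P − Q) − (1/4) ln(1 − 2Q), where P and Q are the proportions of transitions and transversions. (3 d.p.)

0.342

Under the Kimura two-parameter model, d = −½ ln(1 − 2P − Q) − ¼ ln(1 − 2Q).
1 − 2P − Q = 0.513, giving −½ ln(0.513) = 0.333740.
1 − 2Q = 0.966, giving −¼ ln(0.966) = 0.008648.
d = 0.333740 + 0.008648 = 0.342388.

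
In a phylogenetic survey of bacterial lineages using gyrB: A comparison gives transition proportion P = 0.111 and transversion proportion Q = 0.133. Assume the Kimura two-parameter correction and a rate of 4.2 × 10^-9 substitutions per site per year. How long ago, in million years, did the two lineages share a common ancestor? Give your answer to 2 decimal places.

35.31

Under the Kimura two-parameter model, d = −½ ln(1 − 2P − Q) − ¼ ln(1 − 2Q).
1 − 2P − Q = 0.645, giving −½ ln(0.645) = 0.219252.
1 − 2Q = 0.734, giving −¼ ln(0.734) = 0.077312.
d = 0.219252 + 0.077312 = 0.296564.
Under a molecular clock d = 2μt, so t = d/(2μ) = 0.296564 / (2 × 4.2 × 10^-9) = 35.31 million years.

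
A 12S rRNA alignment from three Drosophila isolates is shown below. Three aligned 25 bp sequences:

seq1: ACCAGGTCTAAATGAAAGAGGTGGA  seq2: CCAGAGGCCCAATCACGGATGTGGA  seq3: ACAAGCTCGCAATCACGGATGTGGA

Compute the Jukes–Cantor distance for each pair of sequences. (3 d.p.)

seq1–seq2: 11/25 sites differ → p = 0.44, d = −0.75 ln(1 − 0.586667) = 0.662626 ≈ 0.663.
seq1–seq3: 8/25 sites differ → p = 0.32, d = −0.75 ln(1 − 0.426667) = 0.417216 ≈ 0.417.
seq2–seq3: 6/25 sites differ → p = 0.24, d = −0.75 ln(1 − 0.32) = 0.289247 ≈ 0.289.

d(seq1,seq2) = 0.663, d(seq1,seq3) = 0.417, d(seq2,seq3) = 0.289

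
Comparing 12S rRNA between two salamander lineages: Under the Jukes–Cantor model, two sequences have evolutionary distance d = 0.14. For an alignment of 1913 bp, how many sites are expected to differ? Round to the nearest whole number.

244

Invert JC69: p = (3/4)(1 − e^(−4d/3)) = 0.75 × (1 − e^(-0.186667)) = 0.75 × (1 − 0.829720) = 0.127710.
Expected differing sites = pL ≈ 0.127710 × 1913 = 244.30923 ≈ 244.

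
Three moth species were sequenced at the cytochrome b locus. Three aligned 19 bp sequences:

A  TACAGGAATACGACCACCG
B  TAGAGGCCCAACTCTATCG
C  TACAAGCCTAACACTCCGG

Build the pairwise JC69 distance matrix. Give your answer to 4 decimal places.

d(A,B) = 0.7489, d(A,C) = 0.6181, d(B,C) = 0.5068

A–B: 9/19 sites differ → p ≈ 0.473684, d = −0.75 ln(1 − 0.631579) = 0.748897 ≈ 0.7489.
A–C: 8/19 sites differ → p ≈ 0.421053, d = −0.75 ln(1 − 0.561404) = 0.618132 ≈ 0.6181.
B–C: 7/19 sites differ → p ≈ 0.368421, d = −0.75 ln(1 − 0.491228) = 0.506816 ≈ 0.5068.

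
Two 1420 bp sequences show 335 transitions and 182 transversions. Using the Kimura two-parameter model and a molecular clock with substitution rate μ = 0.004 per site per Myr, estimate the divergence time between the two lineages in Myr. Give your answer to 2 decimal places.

66.52

P = 335/1420 ≈ 0.235915 and Q = 182/1420 ≈ 0.128169.
Under the Kimura two-parameter model, d = −½ ln(1 − 2P − Q) − ¼ ln(1 − 2Q).
1 − 2P − Q = 0.400001, giving −½ ln(0.400001) = 0.458144.
1 − 2Q = 0.743662, giving −¼ ln(0.743662) = 0.074042.
d = 0.458144 + 0.074042 = 0.532186.
Under a molecular clock d = 2μt, so t = d/(2μ) = 0.532186 / (2 × 0.004) = 66.52 Myr.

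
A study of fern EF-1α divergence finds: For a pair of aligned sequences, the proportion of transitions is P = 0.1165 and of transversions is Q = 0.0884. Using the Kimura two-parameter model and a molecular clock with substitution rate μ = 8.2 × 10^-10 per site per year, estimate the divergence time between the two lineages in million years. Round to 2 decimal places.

147.87

Under the Kimura two-parameter model, d = −½ ln(1 − 2P − Q) − ¼ ln(1 − 2Q).
1 − 2P − Q = 0.6786, giving −½ ln(0.6786) = 0.193862.
1 − 2Q = 0.8232, giving −¼ ln(0.8232) = 0.048639.
d = 0.193862 + 0.048639 = 0.242501.
Under a molecular clock d = 2μt, so t = d/(2μ) = 0.242501 / (2 × 8.2 × 10^-10) = 147.87 million years.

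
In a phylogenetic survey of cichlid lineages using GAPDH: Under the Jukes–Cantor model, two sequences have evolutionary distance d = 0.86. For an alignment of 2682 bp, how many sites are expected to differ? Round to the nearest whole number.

Invert JC69: p = (3/4)(1 − e^(−4d/3)) = 0.75 × (1 − e^(-1.146667)) = 0.75 × (1 − 0.317694) = 0.511730.
Expected differing sites = pL ≈ 0.511730 × 2682 = 1372.45986 ≈ 1372.

1372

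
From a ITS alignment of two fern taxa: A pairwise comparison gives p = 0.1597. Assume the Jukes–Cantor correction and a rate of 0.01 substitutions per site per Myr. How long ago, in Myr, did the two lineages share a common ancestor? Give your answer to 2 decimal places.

8.98

d = −(3/4) ln(1 − 4p/3) = −0.75 ln(1 − 0.212933) = −0.75 ln(0.787067)
  = −0.75 × (-0.239442) = 0.179582 substitutions/site.
Under a molecular clock d = 2μt, so t = d/(2μ) = 0.179582 / (2 × 0.01) = 8.98 Myr.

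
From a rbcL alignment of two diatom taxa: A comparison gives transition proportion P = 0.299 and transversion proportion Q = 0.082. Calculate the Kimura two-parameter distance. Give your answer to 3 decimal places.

0.614

Under the Kimura two-parameter model, d = −½ ln(1 − 2P − Q) − ¼ ln(1 − 2Q).
1 − 2P − Q = 0.32, giving −½ ln(0.32) = 0.569717.
1 − 2Q = 0.836, giving −¼ ln(0.836) = 0.044782.
d = 0.569717 + 0.044782 = 0.614499.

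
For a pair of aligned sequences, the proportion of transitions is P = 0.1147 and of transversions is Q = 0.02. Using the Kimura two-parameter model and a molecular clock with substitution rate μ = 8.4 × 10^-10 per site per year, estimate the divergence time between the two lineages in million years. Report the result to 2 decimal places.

91.46

Under the Kimura two-parameter model, d = −½ ln(1 − 2P − Q) − ¼ ln(1 − 2Q).
1 − 2P − Q = 0.7506, giving −½ ln(0.7506) = 0.143441.
1 − 2Q = 0.96, giving −¼ ln(0.96) = 0.010205.
d = 0.143441 + 0.010205 = 0.153646.
Under a molecular clock d = 2μt, so t = d/(2μ) = 0.153646 / (2 × 8.4 × 10^-10) = 91.46 million years.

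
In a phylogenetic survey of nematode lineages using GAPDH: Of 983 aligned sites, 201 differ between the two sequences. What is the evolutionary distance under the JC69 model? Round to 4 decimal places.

0.2387

p = 201/983 ≈ 0.204476.
d = −(3/4) ln(1 − 4p/3) = −0.75 ln(1 − 0.272635) = −0.75 ln(0.727365)
  = −0.75 × (-0.318327) = 0.238745 substitutions/site.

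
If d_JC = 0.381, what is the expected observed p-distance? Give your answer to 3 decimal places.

0.299

p = (3/4)(1 − e^(−4d/3)) = 0.75 × (1 − e^(-0.508)) = 0.75 × (1 − 0.601698) = 0.298727.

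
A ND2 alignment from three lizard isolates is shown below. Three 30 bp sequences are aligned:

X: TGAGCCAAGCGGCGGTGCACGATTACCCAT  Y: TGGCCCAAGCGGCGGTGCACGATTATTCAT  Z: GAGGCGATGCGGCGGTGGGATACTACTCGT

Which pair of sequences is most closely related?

X and Y

X–Y: 4/30 differ, p = 0.133, d = 0.147.
X–Z: 12/30 differ, p = 0.400, d = 0.572.
Y–Z: 12/30 differ, p = 0.400, d = 0.572.
The smallest distance is between X and Y.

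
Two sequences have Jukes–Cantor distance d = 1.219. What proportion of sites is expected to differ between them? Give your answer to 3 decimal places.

p = (3/4)(1 − e^(−4d/3)) = 0.75 × (1 − e^(-1.625333)) = 0.75 × (1 − 0.196846) = 0.602366.

0.602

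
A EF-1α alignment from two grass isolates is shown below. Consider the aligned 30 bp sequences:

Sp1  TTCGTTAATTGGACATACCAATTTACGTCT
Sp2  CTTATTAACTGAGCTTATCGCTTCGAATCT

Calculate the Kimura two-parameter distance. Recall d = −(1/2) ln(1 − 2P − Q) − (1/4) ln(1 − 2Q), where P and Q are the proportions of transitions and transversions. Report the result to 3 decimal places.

0.952

Of 30 sites, 11 differences are transitions and 3 are transversions, so P = 11/30 ≈ 0.366667 and Q = 3/30 = 0.1.
Under the Kimura two-parameter model, d = −½ ln(1 − 2P − Q) − ¼ ln(1 − 2Q).
1 − 2P − Q = 0.166666, giving −½ ln(0.166666) = 0.895882.
1 − 2Q = 0.8, giving −¼ ln(0.8) = 0.055786.
d = 0.895882 + 0.055786 = 0.951668.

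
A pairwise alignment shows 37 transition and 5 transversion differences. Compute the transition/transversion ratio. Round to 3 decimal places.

7.400

R = 37/5 = 7.400.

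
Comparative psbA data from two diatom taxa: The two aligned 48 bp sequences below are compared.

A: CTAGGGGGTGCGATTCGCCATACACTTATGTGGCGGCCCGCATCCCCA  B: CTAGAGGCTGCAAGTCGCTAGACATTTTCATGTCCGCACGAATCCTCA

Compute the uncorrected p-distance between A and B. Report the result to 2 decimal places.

The sequences differ at 15 of 48 positions.
p = 15/48 = 0.3125 ≈ 0.31 (to 2 d.p.).

0.31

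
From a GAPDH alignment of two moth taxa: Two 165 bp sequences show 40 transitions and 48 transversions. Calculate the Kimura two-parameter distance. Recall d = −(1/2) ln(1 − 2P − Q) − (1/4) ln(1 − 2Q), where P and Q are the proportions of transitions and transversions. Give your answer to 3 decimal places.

P = 40/165 ≈ 0.242424 and Q = 48/165 ≈ 0.290909.
Under the Kimura two-parameter model, d = −½ ln(1 − 2P − Q) − ¼ ln(1 − 2Q).
1 − 2P − Q = 0.224243, giving −½ ln(0.224243) = 0.747512.
1 − 2Q = 0.418182, giving −¼ ln(0.418182) = 0.217960.
d = 0.747512 + 0.217960 = 0.965472.

0.965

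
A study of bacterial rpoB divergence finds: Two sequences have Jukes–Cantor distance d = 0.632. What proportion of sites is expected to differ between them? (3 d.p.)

0.427

p = (3/4)(1 − e^(−4d/3)) = 0.75 × (1 − e^(-0.842667)) = 0.75 × (1 − 0.430561) = 0.427079.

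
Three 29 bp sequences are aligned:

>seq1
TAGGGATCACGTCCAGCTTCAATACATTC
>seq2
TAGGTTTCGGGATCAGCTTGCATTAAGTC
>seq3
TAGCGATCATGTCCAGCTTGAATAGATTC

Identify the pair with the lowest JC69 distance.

seq1 and seq3

seq1–seq2: 11/29 differ, p = 0.379, d = 0.529.
seq1–seq3: 4/29 differ, p = 0.138, d = 0.152.
seq2–seq3: 11/29 differ, p = 0.379, d = 0.529.
The smallest distance is between seq1 and seq3.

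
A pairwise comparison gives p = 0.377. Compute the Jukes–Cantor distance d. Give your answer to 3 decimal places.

0.524

d = −(3/4) ln(1 − 4p/3) = −0.75 ln(1 − 0.502667) = −0.75 ln(0.497333)
  = −0.75 × (-0.698495) = 0.523871 substitutions/site.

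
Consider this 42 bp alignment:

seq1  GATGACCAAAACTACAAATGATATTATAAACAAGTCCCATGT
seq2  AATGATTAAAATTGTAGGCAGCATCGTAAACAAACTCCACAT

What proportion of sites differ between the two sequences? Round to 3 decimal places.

0.452

The sequences differ at 19 of 42 positions.
p = 19/42 = 0.452380… ≈ 0.452 (to 3 d.p.).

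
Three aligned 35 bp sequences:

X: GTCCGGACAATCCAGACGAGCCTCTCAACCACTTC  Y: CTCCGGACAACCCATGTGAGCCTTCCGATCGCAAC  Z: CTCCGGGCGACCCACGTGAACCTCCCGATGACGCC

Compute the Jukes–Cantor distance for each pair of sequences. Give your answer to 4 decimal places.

X–Y: 12/35 sites differ → p ≈ 0.342857, d = −0.75 ln(1 − 0.457143) = 0.458182 ≈ 0.4582.
X–Z: 14/35 sites differ → p = 0.4, d = −0.75 ln(1 − 0.533333) = 0.571605 ≈ 0.5716.
Y–Z: 9/35 sites differ → p ≈ 0.257143, d = −0.75 ln(1 − 0.342857) = 0.314890 ≈ 0.3149.

d(X,Y) = 0.4582, d(X,Z) = 0.5716, d(Y,Z) = 0.3149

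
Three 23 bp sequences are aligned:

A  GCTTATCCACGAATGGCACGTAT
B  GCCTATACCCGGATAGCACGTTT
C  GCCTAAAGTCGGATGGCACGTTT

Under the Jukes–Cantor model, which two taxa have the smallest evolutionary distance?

B and C

A–B: 6/23 differ, p = 0.261, d = 0.321.
A–C: 7/23 differ, p = 0.304, d = 0.390.
B–C: 4/23 differ, p = 0.174, d = 0.198.
The smallest distance is between B and C.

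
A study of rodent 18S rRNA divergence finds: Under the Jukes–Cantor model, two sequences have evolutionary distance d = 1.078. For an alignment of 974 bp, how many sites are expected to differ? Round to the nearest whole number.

557

Invert JC69: p = (3/4)(1 − e^(−4d/3)) = 0.75 × (1 − e^(-1.437333)) = 0.75 × (1 − 0.237560) = 0.571830.
Expected differing sites = pL ≈ 0.571830 × 974 = 556.96242 ≈ 557.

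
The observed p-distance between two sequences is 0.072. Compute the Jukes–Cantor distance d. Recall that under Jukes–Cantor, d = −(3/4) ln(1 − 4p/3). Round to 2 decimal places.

0.08

d = −(3/4) ln(1 − 4p/3) = −0.75 ln(1 − 0.096) = −0.75 ln(0.904)
  = −0.75 × (-0.100926) = 0.075695 substitutions/site.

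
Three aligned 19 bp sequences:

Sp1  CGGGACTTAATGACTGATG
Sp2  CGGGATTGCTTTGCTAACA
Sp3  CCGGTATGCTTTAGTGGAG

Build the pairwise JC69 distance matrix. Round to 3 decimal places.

d(Sp1,Sp2) = 0.749, d(Sp1,Sp3) = 0.907, d(Sp2,Sp3) = 0.749

Sp1–Sp2: 9/19 sites differ → p ≈ 0.473684, d = −0.75 ln(1 − 0.631579) = 0.748897 ≈ 0.749.
Sp1–Sp3: 10/19 sites differ → p ≈ 0.526316, d = −0.75 ln(1 − 0.701755) = 0.907380 ≈ 0.907.
Sp2–Sp3: 9/19 sites differ → p ≈ 0.473684, d = −0.75 ln(1 − 0.631579) = 0.748897 ≈ 0.749.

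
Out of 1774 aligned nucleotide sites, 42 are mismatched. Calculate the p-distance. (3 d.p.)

p = 42/1774 = 0.023675… ≈ 0.024 (to 3 d.p.).

0.024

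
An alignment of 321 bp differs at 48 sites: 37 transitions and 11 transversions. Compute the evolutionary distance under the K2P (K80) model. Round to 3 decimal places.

0.172

P = 37/321 ≈ 0.115265 and Q = 11/321 ≈ 0.034268.
Under the Kimura two-parameter model, d = −½ ln(1 − 2P − Q) − ¼ ln(1 − 2Q).
1 − 2P − Q = 0.735202, giving −½ ln(0.735202) = 0.153805.
1 − 2Q = 0.931464, giving −¼ ln(0.931464) = 0.017749.
d = 0.153805 + 0.017749 = 0.171554.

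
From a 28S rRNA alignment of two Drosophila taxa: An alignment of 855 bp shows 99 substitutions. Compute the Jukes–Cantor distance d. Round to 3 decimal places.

0.126

p = 99/855 ≈ 0.115789.
d = −(3/4) ln(1 − 4p/3) = −0.75 ln(1 − 0.154385) = −0.75 ln(0.845615)
  = −0.75 × (-0.167691) = 0.125768 substitutions/site.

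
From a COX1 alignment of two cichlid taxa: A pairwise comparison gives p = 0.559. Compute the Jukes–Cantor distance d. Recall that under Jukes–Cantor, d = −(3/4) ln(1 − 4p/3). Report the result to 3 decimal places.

1.026

d = −(3/4) ln(1 − 4p/3) = −0.75 ln(1 − 0.745333) = −0.75 ln(0.254667)
  = −0.75 × (-1.367798) = 1.025849 substitutions/site.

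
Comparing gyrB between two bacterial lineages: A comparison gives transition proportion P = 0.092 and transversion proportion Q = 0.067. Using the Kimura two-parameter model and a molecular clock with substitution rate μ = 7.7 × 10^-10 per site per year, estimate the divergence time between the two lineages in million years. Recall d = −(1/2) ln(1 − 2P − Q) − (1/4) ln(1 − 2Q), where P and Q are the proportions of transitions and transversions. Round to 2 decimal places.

117.19

Under the Kimura two-parameter model, d = −½ ln(1 − 2P − Q) − ¼ ln(1 − 2Q).
1 − 2P − Q = 0.749, giving −½ ln(0.749) = 0.144508.
1 − 2Q = 0.866, giving −¼ ln(0.866) = 0.035968.
d = 0.144508 + 0.035968 = 0.180476.
Under a molecular clock d = 2μt, so t = d/(2μ) = 0.180476 / (2 × 7.7 × 10^-10) = 117.19 million years.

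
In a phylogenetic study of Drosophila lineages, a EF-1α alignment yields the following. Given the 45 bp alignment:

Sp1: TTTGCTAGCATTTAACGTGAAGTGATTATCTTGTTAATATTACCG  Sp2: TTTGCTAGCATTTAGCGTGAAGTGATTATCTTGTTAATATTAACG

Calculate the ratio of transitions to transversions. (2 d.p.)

1.00

Transitions are A↔G and C↔T; transversions are all other mismatches.
Transitions: 1. Transversions: 1.
R = 1/1 = 1.00.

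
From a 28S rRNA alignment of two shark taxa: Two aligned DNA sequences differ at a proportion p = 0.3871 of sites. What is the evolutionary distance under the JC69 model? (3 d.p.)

d = −(3/4) ln(1 − 4p/3) = −0.75 ln(1 − 0.516133) = −0.75 ln(0.483867)
  = −0.75 × (-0.725945) = 0.544459 substitutions/site.

0.544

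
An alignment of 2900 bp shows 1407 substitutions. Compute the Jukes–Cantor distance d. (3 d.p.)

p = 1407/2900 ≈ 0.485172.
d = −(3/4) ln(1 − 4p/3) = −0.75 ln(1 − 0.646896) = −0.75 ln(0.353104)
  = −0.75 × (-1.040993) = 0.780745 substitutions/site.

0.781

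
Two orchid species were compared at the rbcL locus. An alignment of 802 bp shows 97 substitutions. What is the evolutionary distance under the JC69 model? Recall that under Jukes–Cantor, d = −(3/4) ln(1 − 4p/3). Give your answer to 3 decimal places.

0.132

p = 97/802 ≈ 0.120948.
d = −(3/4) ln(1 − 4p/3) = −0.75 ln(1 − 0.161264) = −0.75 ln(0.838736)
  = −0.75 × (-0.175859) = 0.131894 substitutions/site.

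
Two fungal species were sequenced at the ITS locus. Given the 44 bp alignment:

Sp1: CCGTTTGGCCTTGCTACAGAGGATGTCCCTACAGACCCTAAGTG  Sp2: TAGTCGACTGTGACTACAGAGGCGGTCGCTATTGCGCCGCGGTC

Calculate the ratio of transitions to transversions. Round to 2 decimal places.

0.50

Transitions are A↔G and C↔T; transversions are all other mismatches.
Transitions: 7. Transversions: 14.
R = 7/14 = 0.50.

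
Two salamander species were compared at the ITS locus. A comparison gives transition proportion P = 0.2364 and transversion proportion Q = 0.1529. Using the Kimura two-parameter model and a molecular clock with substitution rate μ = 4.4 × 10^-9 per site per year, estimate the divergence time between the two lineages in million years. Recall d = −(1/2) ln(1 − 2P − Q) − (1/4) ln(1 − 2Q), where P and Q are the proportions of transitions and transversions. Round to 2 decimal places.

Under the Kimura two-parameter model, d = −½ ln(1 − 2P − Q) − ¼ ln(1 − 2Q).
1 − 2P − Q = 0.3743, giving −½ ln(0.3743) = 0.491349.
1 − 2Q = 0.6942, giving −¼ ln(0.6942) = 0.091249.
d = 0.491349 + 0.091249 = 0.582598.
Under a molecular clock d = 2μt, so t = d/(2μ) = 0.582598 / (2 × 4.4 × 10^-9) = 66.20 million years.

66.20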